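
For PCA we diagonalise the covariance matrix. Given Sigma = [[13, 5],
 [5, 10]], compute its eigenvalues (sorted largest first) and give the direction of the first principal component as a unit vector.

Step 1 — characteristic polynomial of 2×2 Sigma:
  det(Sigma - λI) = λ² - trace · λ + det = 0.
  trace = 13 + 10 = 23, det = 13·10 - (5)² = 105.
Step 2 — discriminant:
  Δ = trace² - 4·det = 529 - 420 = 109.
Step 3 — eigenvalues:
  λ = (trace ± √Δ)/2 = (23 ± 10.4403)/2,
  λ_1 = 16.7202,  λ_2 = 6.2798.

Step 4 — unit eigenvector for λ_1: solve (Sigma - λ_1 I)v = 0. First row:
  (13 - 16.7202)·v_x + (5)·v_y = 0, i.e. (-3.7202)·v_x + (5)·v_y = 0,
  so v ∝ (b, λ_1 - a) = (5, 3.7202) = u.
  ||u|| = √((5)² + (3.7202)²) = √(38.8395) ≈ 6.2321,
  v_1 = u/||u|| ≈ (0.8023, 0.5969) (||v_1|| = 1).

λ_1 = 16.7202,  λ_2 = 6.2798;  v_1 ≈ (0.8023, 0.5969)


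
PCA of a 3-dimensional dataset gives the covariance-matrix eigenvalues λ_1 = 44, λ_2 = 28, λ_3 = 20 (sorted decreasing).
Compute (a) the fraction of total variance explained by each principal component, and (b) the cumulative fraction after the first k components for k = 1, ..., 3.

Step 1 — total variance = trace(Sigma) = Σ λ_i = 44 + 28 + 20 = 92.

Step 2 — fraction explained by component i = λ_i / Σ λ:
  PC1: 44/92 = 0.4783
  PC2: 28/92 = 0.3043
  PC3: 20/92 = 0.2174

Step 3 — cumulative fraction after k components = (λ_1 + ... + λ_k) / Σ λ:
  k = 1: 44/92 = 0.4783
  k = 2: (44 + 28)/92 = 72/92 = 0.7826
  k = 3: (44 + 28 + 20)/92 = 92/92 = 1

Summary (fraction, with percent):

explained: PC1 0.4783 (47.83%), PC2 0.3043 (30.43%), PC3 0.2174 (21.74%);  cumulative: 0.4783, 0.7826, 1


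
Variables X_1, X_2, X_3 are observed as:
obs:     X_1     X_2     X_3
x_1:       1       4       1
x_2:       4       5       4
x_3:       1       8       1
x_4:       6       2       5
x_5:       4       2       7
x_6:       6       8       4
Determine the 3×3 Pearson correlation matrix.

Step 1 — column means:
  mean(X_1) = (1 + 4 + 1 + 6 + 4 + 6) / 6 = 22/6 = 3.6667
  mean(X_2) = (4 + 5 + 8 + 2 + 2 + 8) / 6 = 29/6 = 4.8333
  mean(X_3) = (1 + 4 + 1 + 5 + 7 + 4) / 6 = 22/6 = 3.6667

Step 2 — sample variances and covariances s[i,j] = (1/(n-1)) · Σ_k (x_{k,i} - mean_i) · (x_{k,j} - mean_j), with n-1 = 5:
  s[X_1,X_1] = ((-2.6667)·(-2.6667) + (0.3333)·(0.3333) + (-2.6667)·(-2.6667) + (2.3333)·(2.3333) + (0.3333)·(0.3333) + (2.3333)·(2.3333)) / 5 = 25.3333/5 = 5.0667
  s[X_1,X_2] = ((-2.6667)·(-0.8333) + (0.3333)·(0.1667) + (-2.6667)·(3.1667) + (2.3333)·(-2.8333) + (0.3333)·(-2.8333) + (2.3333)·(3.1667)) / 5 = -6.3333/5 = -1.2667
  s[X_1,X_3] = ((-2.6667)·(-2.6667) + (0.3333)·(0.3333) + (-2.6667)·(-2.6667) + (2.3333)·(1.3333) + (0.3333)·(3.3333) + (2.3333)·(0.3333)) / 5 = 19.3333/5 = 3.8667
  s[X_2,X_2] = ((-0.8333)·(-0.8333) + (0.1667)·(0.1667) + (3.1667)·(3.1667) + (-2.8333)·(-2.8333) + (-2.8333)·(-2.8333) + (3.1667)·(3.1667)) / 5 = 36.8333/5 = 7.3667
  s[X_2,X_3] = ((-0.8333)·(-2.6667) + (0.1667)·(0.3333) + (3.1667)·(-2.6667) + (-2.8333)·(1.3333) + (-2.8333)·(3.3333) + (3.1667)·(0.3333)) / 5 = -18.3333/5 = -3.6667
  s[X_3,X_3] = ((-2.6667)·(-2.6667) + (0.3333)·(0.3333) + (-2.6667)·(-2.6667) + (1.3333)·(1.3333) + (3.3333)·(3.3333) + (0.3333)·(0.3333)) / 5 = 27.3333/5 = 5.4667
  Sample standard deviations s_i = √(s[i,i]):
  s(X_1) = √(5.0667) = 2.2509
  s(X_2) = √(7.3667) = 2.7142
  s(X_3) = √(5.4667) = 2.3381

Step 3 — r_{ij} = s_{ij} / (s_i · s_j):
  r[X_1,X_1] = 1 (diagonal).
  r[X_1,X_2] = -1.2667 / (2.2509 · 2.7142) = -1.2667 / 6.1094 = -0.2073
  r[X_1,X_3] = 3.8667 / (2.2509 · 2.3381) = 3.8667 / 5.2629 = 0.7347
  r[X_2,X_2] = 1 (diagonal).
  r[X_2,X_3] = -3.6667 / (2.7142 · 2.3381) = -3.6667 / 6.346 = -0.5778
  r[X_3,X_3] = 1 (diagonal).

R is symmetric with unit diagonal. Assembling:

R = [[1, -0.2073, 0.7347],
 [-0.2073, 1, -0.5778],
 [0.7347, -0.5778, 1]]


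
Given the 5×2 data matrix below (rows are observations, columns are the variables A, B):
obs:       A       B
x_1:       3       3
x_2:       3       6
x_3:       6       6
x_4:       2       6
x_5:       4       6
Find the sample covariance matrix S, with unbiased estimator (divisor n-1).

Step 1 — column means:
  mean(A) = (3 + 3 + 6 + 2 + 4) / 5 = 18/5 = 3.6
  mean(B) = (3 + 6 + 6 + 6 + 6) / 5 = 27/5 = 5.4

Step 2 — sample covariance S[i,j] = (1/(n-1)) · Σ_k (x_{k,i} - mean_i) · (x_{k,j} - mean_j), with n-1 = 4.
  S[A,A] = ((-0.6)·(-0.6) + (-0.6)·(-0.6) + (2.4)·(2.4) + (-1.6)·(-1.6) + (0.4)·(0.4)) / 4 = 9.2/4 = 2.3
  S[A,B] = ((-0.6)·(-2.4) + (-0.6)·(0.6) + (2.4)·(0.6) + (-1.6)·(0.6) + (0.4)·(0.6)) / 4 = 1.8/4 = 0.45
  S[B,B] = ((-2.4)·(-2.4) + (0.6)·(0.6) + (0.6)·(0.6) + (0.6)·(0.6) + (0.6)·(0.6)) / 4 = 7.2/4 = 1.8

S is symmetric (S[j,i] = S[i,j]). Assembling:

S = [[2.3, 0.45],
 [0.45, 1.8]]


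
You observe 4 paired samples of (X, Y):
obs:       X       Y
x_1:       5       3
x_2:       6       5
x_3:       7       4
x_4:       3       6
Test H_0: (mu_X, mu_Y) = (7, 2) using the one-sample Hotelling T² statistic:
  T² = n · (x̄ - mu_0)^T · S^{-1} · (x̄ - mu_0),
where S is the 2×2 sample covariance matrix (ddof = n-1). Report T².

Step 1 — sample mean vector:
  mean(X) = (5 + 6 + 7 + 3) / 4 = 21/4 = 5.25
  mean(Y) = (3 + 5 + 4 + 6) / 4 = 18/4 = 4.5
  x̄ = (5.25, 4.5),  deviation x̄ - mu_0 = (5.25, 4.5) - (7, 2) = (-1.75, 2.5).

Step 2 — sample covariance matrix, S[i,j] = (1/(n-1)) · Σ_k (x_{k,i} - mean_i) · (x_{k,j} - mean_j), divisor n-1 = 3:
  S[X,X] = ((-0.25)·(-0.25) + (0.75)·(0.75) + (1.75)·(1.75) + (-2.25)·(-2.25)) / 3 = 8.75/3 = 2.9167
  S[X,Y] = ((-0.25)·(-1.5) + (0.75)·(0.5) + (1.75)·(-0.5) + (-2.25)·(1.5)) / 3 = -3.5/3 = -1.1667
  S[Y,Y] = ((-1.5)·(-1.5) + (0.5)·(0.5) + (-0.5)·(-0.5) + (1.5)·(1.5)) / 3 = 5/3 = 1.6667
  S = [[2.9167, -1.1667],
 [-1.1667, 1.6667]].

Step 3 — invert S. det(S) = 2.9167·1.6667 - (-1.1667)² = 3.5.
  S^{-1} = (1/det) · [[d, -b], [-b, a]] = [[0.4762, 0.3333],
 [0.3333, 0.8333]].

Step 4 — quadratic form (x̄ - mu_0)^T · S^{-1} · (x̄ - mu_0):
  S^{-1} · (x̄ - mu_0) = (0, 1.5),
  (x̄ - mu_0)^T · [...] = (-1.75)·(0) + (2.5)·(1.5) = 3.75.

Step 5 — scale by n: T² = 4 · 3.75 = 15.

T² ≈ 15


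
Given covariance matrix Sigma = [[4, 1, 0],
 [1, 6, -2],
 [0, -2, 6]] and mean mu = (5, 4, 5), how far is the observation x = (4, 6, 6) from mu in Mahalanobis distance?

Step 1 — centre the observation: (x - mu) = (-1, 2, 1).

Step 2 — invert Sigma (cofactor / det for 3×3, or solve directly):
  Sigma^{-1} = [[0.2623, -0.0492, -0.0164],
 [-0.0492, 0.1967, 0.0656],
 [-0.0164, 0.0656, 0.1885]].

Step 3 — form the quadratic (x - mu)^T · Sigma^{-1} · (x - mu):
  Sigma^{-1} · (x - mu) = (-0.377, 0.5082, 0.3361).
  (x - mu)^T · [Sigma^{-1} · (x - mu)] = (-1)·(-0.377) + (2)·(0.5082) + (1)·(0.3361) = 1.7295.

Step 4 — take square root: d = √(1.7295) ≈ 1.3151.

d(x, mu) = √(1.7295) ≈ 1.3151


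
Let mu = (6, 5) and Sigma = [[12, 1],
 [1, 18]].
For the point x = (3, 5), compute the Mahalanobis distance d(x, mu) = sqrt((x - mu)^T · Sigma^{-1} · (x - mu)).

Step 1 — centre the observation: (x - mu) = (-3, 0).

Step 2 — invert Sigma. det(Sigma) = 12·18 - (1)² = 215.
  Sigma^{-1} = (1/det) · [[d, -b], [-b, a]] = [[0.0837, -0.0047],
 [-0.0047, 0.0558]].

Step 3 — form the quadratic (x - mu)^T · Sigma^{-1} · (x - mu):
  Sigma^{-1} · (x - mu) = (-0.2512, 0.014).
  (x - mu)^T · [Sigma^{-1} · (x - mu)] = (-3)·(-0.2512) + (0)·(0.014) = 0.7535.

Step 4 — take square root: d = √(0.7535) ≈ 0.868.

d(x, mu) = √(0.7535) ≈ 0.868


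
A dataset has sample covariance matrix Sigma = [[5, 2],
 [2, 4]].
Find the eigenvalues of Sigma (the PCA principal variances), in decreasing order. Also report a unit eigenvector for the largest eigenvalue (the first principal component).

Step 1 — characteristic polynomial of 2×2 Sigma:
  det(Sigma - λI) = λ² - trace · λ + det = 0.
  trace = 5 + 4 = 9, det = 5·4 - (2)² = 16.
Step 2 — discriminant:
  Δ = trace² - 4·det = 81 - 64 = 17.
Step 3 — eigenvalues:
  λ = (trace ± √Δ)/2 = (9 ± 4.1231)/2,
  λ_1 = 6.5616,  λ_2 = 2.4384.

Step 4 — unit eigenvector for λ_1: solve (Sigma - λ_1 I)v = 0. First row:
  (5 - 6.5616)·v_x + (2)·v_y = 0, i.e. (-1.5616)·v_x + (2)·v_y = 0,
  so v ∝ (b, λ_1 - a) = (2, 1.5616) = u.
  ||u|| = √((2)² + (1.5616)²) = √(6.4384) ≈ 2.5374,
  v_1 = u/||u|| ≈ (0.7882, 0.6154) (||v_1|| = 1).

λ_1 = 6.5616,  λ_2 = 2.4384;  v_1 ≈ (0.7882, 0.6154)


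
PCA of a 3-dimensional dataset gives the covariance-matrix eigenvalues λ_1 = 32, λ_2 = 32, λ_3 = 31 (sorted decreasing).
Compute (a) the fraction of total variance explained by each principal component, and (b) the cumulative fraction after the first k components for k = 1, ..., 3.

Step 1 — total variance = trace(Sigma) = Σ λ_i = 32 + 32 + 31 = 95.

Step 2 — fraction explained by component i = λ_i / Σ λ:
  PC1: 32/95 = 0.3368
  PC2: 32/95 = 0.3368
  PC3: 31/95 = 0.3263

Step 3 — cumulative fraction after k components = (λ_1 + ... + λ_k) / Σ λ:
  k = 1: 32/95 = 0.3368
  k = 2: (32 + 32)/95 = 64/95 = 0.6737
  k = 3: (32 + 32 + 31)/95 = 95/95 = 1

Summary (fraction, with percent):

explained: PC1 0.3368 (33.68%), PC2 0.3368 (33.68%), PC3 0.3263 (32.63%);  cumulative: 0.3368, 0.6737, 1


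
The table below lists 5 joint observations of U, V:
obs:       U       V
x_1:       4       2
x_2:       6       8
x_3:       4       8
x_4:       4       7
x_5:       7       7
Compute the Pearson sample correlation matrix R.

Step 1 — column means:
  mean(U) = (4 + 6 + 4 + 4 + 7) / 5 = 25/5 = 5
  mean(V) = (2 + 8 + 8 + 7 + 7) / 5 = 32/5 = 6.4

Step 2 — sample variances and covariances s[i,j] = (1/(n-1)) · Σ_k (x_{k,i} - mean_i) · (x_{k,j} - mean_j), with n-1 = 4:
  s[U,U] = ((-1)·(-1) + (1)·(1) + (-1)·(-1) + (-1)·(-1) + (2)·(2)) / 4 = 8/4 = 2
  s[U,V] = ((-1)·(-4.4) + (1)·(1.6) + (-1)·(1.6) + (-1)·(0.6) + (2)·(0.6)) / 4 = 5/4 = 1.25
  s[V,V] = ((-4.4)·(-4.4) + (1.6)·(1.6) + (1.6)·(1.6) + (0.6)·(0.6) + (0.6)·(0.6)) / 4 = 25.2/4 = 6.3
  Sample standard deviations s_i = √(s[i,i]):
  s(U) = √(2) = 1.4142
  s(V) = √(6.3) = 2.51

Step 3 — r_{ij} = s_{ij} / (s_i · s_j):
  r[U,U] = 1 (diagonal).
  r[U,V] = 1.25 / (1.4142 · 2.51) = 1.25 / 3.5496 = 0.3521
  r[V,V] = 1 (diagonal).

R is symmetric with unit diagonal. Assembling:

R = [[1, 0.3521],
 [0.3521, 1]]


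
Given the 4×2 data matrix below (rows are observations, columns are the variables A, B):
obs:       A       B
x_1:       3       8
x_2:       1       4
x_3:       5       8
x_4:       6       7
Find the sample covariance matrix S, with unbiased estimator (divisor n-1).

Step 1 — column means:
  mean(A) = (3 + 1 + 5 + 6) / 4 = 15/4 = 3.75
  mean(B) = (8 + 4 + 8 + 7) / 4 = 27/4 = 6.75

Step 2 — sample covariance S[i,j] = (1/(n-1)) · Σ_k (x_{k,i} - mean_i) · (x_{k,j} - mean_j), with n-1 = 3.
  S[A,A] = ((-0.75)·(-0.75) + (-2.75)·(-2.75) + (1.25)·(1.25) + (2.25)·(2.25)) / 3 = 14.75/3 = 4.9167
  S[A,B] = ((-0.75)·(1.25) + (-2.75)·(-2.75) + (1.25)·(1.25) + (2.25)·(0.25)) / 3 = 8.75/3 = 2.9167
  S[B,B] = ((1.25)·(1.25) + (-2.75)·(-2.75) + (1.25)·(1.25) + (0.25)·(0.25)) / 3 = 10.75/3 = 3.5833

S is symmetric (S[j,i] = S[i,j]). Assembling:

S = [[4.9167, 2.9167],
 [2.9167, 3.5833]]


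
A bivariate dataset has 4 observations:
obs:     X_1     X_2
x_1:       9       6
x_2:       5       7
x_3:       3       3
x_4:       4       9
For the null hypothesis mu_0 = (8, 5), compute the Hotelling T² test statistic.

Step 1 — sample mean vector:
  mean(X_1) = (9 + 5 + 3 + 4) / 4 = 21/4 = 5.25
  mean(X_2) = (6 + 7 + 3 + 9) / 4 = 25/4 = 6.25
  x̄ = (5.25, 6.25),  deviation x̄ - mu_0 = (5.25, 6.25) - (8, 5) = (-2.75, 1.25).

Step 2 — sample covariance matrix, S[i,j] = (1/(n-1)) · Σ_k (x_{k,i} - mean_i) · (x_{k,j} - mean_j), divisor n-1 = 3:
  S[X_1,X_1] = ((3.75)·(3.75) + (-0.25)·(-0.25) + (-2.25)·(-2.25) + (-1.25)·(-1.25)) / 3 = 20.75/3 = 6.9167
  S[X_1,X_2] = ((3.75)·(-0.25) + (-0.25)·(0.75) + (-2.25)·(-3.25) + (-1.25)·(2.75)) / 3 = 2.75/3 = 0.9167
  S[X_2,X_2] = ((-0.25)·(-0.25) + (0.75)·(0.75) + (-3.25)·(-3.25) + (2.75)·(2.75)) / 3 = 18.75/3 = 6.25
  S = [[6.9167, 0.9167],
 [0.9167, 6.25]].

Step 3 — invert S. det(S) = 6.9167·6.25 - (0.9167)² = 42.3889.
  S^{-1} = (1/det) · [[d, -b], [-b, a]] = [[0.1474, -0.0216],
 [-0.0216, 0.1632]].

Step 4 — quadratic form (x̄ - mu_0)^T · S^{-1} · (x̄ - mu_0):
  S^{-1} · (x̄ - mu_0) = (-0.4325, 0.2634),
  (x̄ - mu_0)^T · [...] = (-2.75)·(-0.4325) + (1.25)·(0.2634) = 1.5187.

Step 5 — scale by n: T² = 4 · 1.5187 = 6.0747.

T² ≈ 6.0747


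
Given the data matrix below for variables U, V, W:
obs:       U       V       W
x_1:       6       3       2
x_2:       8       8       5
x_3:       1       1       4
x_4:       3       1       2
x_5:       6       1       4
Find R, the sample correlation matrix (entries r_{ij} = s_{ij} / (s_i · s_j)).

Step 1 — column means:
  mean(U) = (6 + 8 + 1 + 3 + 6) / 5 = 24/5 = 4.8
  mean(V) = (3 + 8 + 1 + 1 + 1) / 5 = 14/5 = 2.8
  mean(W) = (2 + 5 + 4 + 2 + 4) / 5 = 17/5 = 3.4

Step 2 — sample variances and covariances s[i,j] = (1/(n-1)) · Σ_k (x_{k,i} - mean_i) · (x_{k,j} - mean_j), with n-1 = 4:
  s[U,U] = ((1.2)·(1.2) + (3.2)·(3.2) + (-3.8)·(-3.8) + (-1.8)·(-1.8) + (1.2)·(1.2)) / 4 = 30.8/4 = 7.7
  s[U,V] = ((1.2)·(0.2) + (3.2)·(5.2) + (-3.8)·(-1.8) + (-1.8)·(-1.8) + (1.2)·(-1.8)) / 4 = 24.8/4 = 6.2
  s[U,W] = ((1.2)·(-1.4) + (3.2)·(1.6) + (-3.8)·(0.6) + (-1.8)·(-1.4) + (1.2)·(0.6)) / 4 = 4.4/4 = 1.1
  s[V,V] = ((0.2)·(0.2) + (5.2)·(5.2) + (-1.8)·(-1.8) + (-1.8)·(-1.8) + (-1.8)·(-1.8)) / 4 = 36.8/4 = 9.2
  s[V,W] = ((0.2)·(-1.4) + (5.2)·(1.6) + (-1.8)·(0.6) + (-1.8)·(-1.4) + (-1.8)·(0.6)) / 4 = 8.4/4 = 2.1
  s[W,W] = ((-1.4)·(-1.4) + (1.6)·(1.6) + (0.6)·(0.6) + (-1.4)·(-1.4) + (0.6)·(0.6)) / 4 = 7.2/4 = 1.8
  Sample standard deviations s_i = √(s[i,i]):
  s(U) = √(7.7) = 2.7749
  s(V) = √(9.2) = 3.0332
  s(W) = √(1.8) = 1.3416

Step 3 — r_{ij} = s_{ij} / (s_i · s_j):
  r[U,U] = 1 (diagonal).
  r[U,V] = 6.2 / (2.7749 · 3.0332) = 6.2 / 8.4167 = 0.7366
  r[U,W] = 1.1 / (2.7749 · 1.3416) = 1.1 / 3.7229 = 0.2955
  r[V,V] = 1 (diagonal).
  r[V,W] = 2.1 / (3.0332 · 1.3416) = 2.1 / 4.0694 = 0.516
  r[W,W] = 1 (diagonal).

R is symmetric with unit diagonal. Assembling:

R = [[1, 0.7366, 0.2955],
 [0.7366, 1, 0.516],
 [0.2955, 0.516, 1]]


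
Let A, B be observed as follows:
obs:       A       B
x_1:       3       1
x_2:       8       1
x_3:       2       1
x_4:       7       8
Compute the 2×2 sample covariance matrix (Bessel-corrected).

Step 1 — column means:
  mean(A) = (3 + 8 + 2 + 7) / 4 = 20/4 = 5
  mean(B) = (1 + 1 + 1 + 8) / 4 = 11/4 = 2.75

Step 2 — sample covariance S[i,j] = (1/(n-1)) · Σ_k (x_{k,i} - mean_i) · (x_{k,j} - mean_j), with n-1 = 3.
  S[A,A] = ((-2)·(-2) + (3)·(3) + (-3)·(-3) + (2)·(2)) / 3 = 26/3 = 8.6667
  S[A,B] = ((-2)·(-1.75) + (3)·(-1.75) + (-3)·(-1.75) + (2)·(5.25)) / 3 = 14/3 = 4.6667
  S[B,B] = ((-1.75)·(-1.75) + (-1.75)·(-1.75) + (-1.75)·(-1.75) + (5.25)·(5.25)) / 3 = 36.75/3 = 12.25

S is symmetric (S[j,i] = S[i,j]). Assembling:

S = [[8.6667, 4.6667],
 [4.6667, 12.25]]


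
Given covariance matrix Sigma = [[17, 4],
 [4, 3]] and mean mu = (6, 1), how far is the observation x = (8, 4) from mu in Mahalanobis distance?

Step 1 — centre the observation: (x - mu) = (2, 3).

Step 2 — invert Sigma. det(Sigma) = 17·3 - (4)² = 35.
  Sigma^{-1} = (1/det) · [[d, -b], [-b, a]] = [[0.0857, -0.1143],
 [-0.1143, 0.4857]].

Step 3 — form the quadratic (x - mu)^T · Sigma^{-1} · (x - mu):
  Sigma^{-1} · (x - mu) = (-0.1714, 1.2286).
  (x - mu)^T · [Sigma^{-1} · (x - mu)] = (2)·(-0.1714) + (3)·(1.2286) = 3.3429.

Step 4 — take square root: d = √(3.3429) ≈ 1.8283.

d(x, mu) = √(3.3429) ≈ 1.8283


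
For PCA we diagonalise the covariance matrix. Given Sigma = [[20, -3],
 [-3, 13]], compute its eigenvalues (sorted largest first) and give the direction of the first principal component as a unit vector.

Step 1 — characteristic polynomial of 2×2 Sigma:
  det(Sigma - λI) = λ² - trace · λ + det = 0.
  trace = 20 + 13 = 33, det = 20·13 - (-3)² = 251.
Step 2 — discriminant:
  Δ = trace² - 4·det = 1089 - 1004 = 85.
Step 3 — eigenvalues:
  λ = (trace ± √Δ)/2 = (33 ± 9.2195)/2,
  λ_1 = 21.1098,  λ_2 = 11.8902.

Step 4 — unit eigenvector for λ_1: solve (Sigma - λ_1 I)v = 0. First row:
  (20 - 21.1098)·v_x + (-3)·v_y = 0, i.e. (-1.1098)·v_x + (-3)·v_y = 0,
  so v ∝ (b, λ_1 - a) = (-3, 1.1098); multiply by -1 so the first entry is positive: u = (3, -1.1098).
  ||u|| = √((3)² + (-1.1098)²) = √(10.2316) ≈ 3.1987,
  v_1 = u/||u|| ≈ (0.9379, -0.3469) (||v_1|| = 1).

λ_1 = 21.1098,  λ_2 = 11.8902;  v_1 ≈ (0.9379, -0.3469)


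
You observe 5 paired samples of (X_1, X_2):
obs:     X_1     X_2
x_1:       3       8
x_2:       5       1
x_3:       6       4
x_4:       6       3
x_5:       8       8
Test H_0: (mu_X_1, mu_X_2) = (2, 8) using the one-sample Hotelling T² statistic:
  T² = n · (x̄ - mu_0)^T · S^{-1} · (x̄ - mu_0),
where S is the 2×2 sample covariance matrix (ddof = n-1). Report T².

Step 1 — sample mean vector:
  mean(X_1) = (3 + 5 + 6 + 6 + 8) / 5 = 28/5 = 5.6
  mean(X_2) = (8 + 1 + 4 + 3 + 8) / 5 = 24/5 = 4.8
  x̄ = (5.6, 4.8),  deviation x̄ - mu_0 = (5.6, 4.8) - (2, 8) = (3.6, -3.2).

Step 2 — sample covariance matrix, S[i,j] = (1/(n-1)) · Σ_k (x_{k,i} - mean_i) · (x_{k,j} - mean_j), divisor n-1 = 4:
  S[X_1,X_1] = ((-2.6)·(-2.6) + (-0.6)·(-0.6) + (0.4)·(0.4) + (0.4)·(0.4) + (2.4)·(2.4)) / 4 = 13.2/4 = 3.3
  S[X_1,X_2] = ((-2.6)·(3.2) + (-0.6)·(-3.8) + (0.4)·(-0.8) + (0.4)·(-1.8) + (2.4)·(3.2)) / 4 = 0.6/4 = 0.15
  S[X_2,X_2] = ((3.2)·(3.2) + (-3.8)·(-3.8) + (-0.8)·(-0.8) + (-1.8)·(-1.8) + (3.2)·(3.2)) / 4 = 38.8/4 = 9.7
  S = [[3.3, 0.15],
 [0.15, 9.7]].

Step 3 — invert S. det(S) = 3.3·9.7 - (0.15)² = 31.9875.
  S^{-1} = (1/det) · [[d, -b], [-b, a]] = [[0.3032, -0.0047],
 [-0.0047, 0.1032]].

Step 4 — quadratic form (x̄ - mu_0)^T · S^{-1} · (x̄ - mu_0):
  S^{-1} · (x̄ - mu_0) = (1.1067, -0.347),
  (x̄ - mu_0)^T · [...] = (3.6)·(1.1067) + (-3.2)·(-0.347) = 5.0945.

Step 5 — scale by n: T² = 5 · 5.0945 = 25.4725.

T² ≈ 25.4725


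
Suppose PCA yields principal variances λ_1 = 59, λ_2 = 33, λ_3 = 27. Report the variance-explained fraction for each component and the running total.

Step 1 — total variance = trace(Sigma) = Σ λ_i = 59 + 33 + 27 = 119.

Step 2 — fraction explained by component i = λ_i / Σ λ:
  PC1: 59/119 = 0.4958
  PC2: 33/119 = 0.2773
  PC3: 27/119 = 0.2269

Step 3 — cumulative fraction after k components = (λ_1 + ... + λ_k) / Σ λ:
  k = 1: 59/119 = 0.4958
  k = 2: (59 + 33)/119 = 92/119 = 0.7731
  k = 3: (59 + 33 + 27)/119 = 119/119 = 1

Summary (fraction, with percent):

explained: PC1 0.4958 (49.58%), PC2 0.2773 (27.73%), PC3 0.2269 (22.69%);  cumulative: 0.4958, 0.7731, 1


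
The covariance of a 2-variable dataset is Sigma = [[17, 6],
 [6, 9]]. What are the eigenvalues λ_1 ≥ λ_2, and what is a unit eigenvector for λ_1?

Step 1 — characteristic polynomial of 2×2 Sigma:
  det(Sigma - λI) = λ² - trace · λ + det = 0.
  trace = 17 + 9 = 26, det = 17·9 - (6)² = 117.
Step 2 — discriminant:
  Δ = trace² - 4·det = 676 - 468 = 208.
Step 3 — eigenvalues:
  λ = (trace ± √Δ)/2 = (26 ± 14.4222)/2,
  λ_1 = 20.2111,  λ_2 = 5.7889.

Step 4 — unit eigenvector for λ_1: solve (Sigma - λ_1 I)v = 0. First row:
  (17 - 20.2111)·v_x + (6)·v_y = 0, i.e. (-3.2111)·v_x + (6)·v_y = 0,
  so v ∝ (b, λ_1 - a) = (6, 3.2111) = u.
  ||u|| = √((6)² + (3.2111)²) = √(46.3112) ≈ 6.8052,
  v_1 = u/||u|| ≈ (0.8817, 0.4719) (||v_1|| = 1).

λ_1 = 20.2111,  λ_2 = 5.7889;  v_1 ≈ (0.8817, 0.4719)


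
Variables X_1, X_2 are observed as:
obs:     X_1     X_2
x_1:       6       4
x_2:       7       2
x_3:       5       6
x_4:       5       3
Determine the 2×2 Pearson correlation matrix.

Step 1 — column means:
  mean(X_1) = (6 + 7 + 5 + 5) / 4 = 23/4 = 5.75
  mean(X_2) = (4 + 2 + 6 + 3) / 4 = 15/4 = 3.75

Step 2 — sample variances and covariances s[i,j] = (1/(n-1)) · Σ_k (x_{k,i} - mean_i) · (x_{k,j} - mean_j), with n-1 = 3:
  s[X_1,X_1] = ((0.25)·(0.25) + (1.25)·(1.25) + (-0.75)·(-0.75) + (-0.75)·(-0.75)) / 3 = 2.75/3 = 0.9167
  s[X_1,X_2] = ((0.25)·(0.25) + (1.25)·(-1.75) + (-0.75)·(2.25) + (-0.75)·(-0.75)) / 3 = -3.25/3 = -1.0833
  s[X_2,X_2] = ((0.25)·(0.25) + (-1.75)·(-1.75) + (2.25)·(2.25) + (-0.75)·(-0.75)) / 3 = 8.75/3 = 2.9167
  Sample standard deviations s_i = √(s[i,i]):
  s(X_1) = √(0.9167) = 0.9574
  s(X_2) = √(2.9167) = 1.7078

Step 3 — r_{ij} = s_{ij} / (s_i · s_j):
  r[X_1,X_1] = 1 (diagonal).
  r[X_1,X_2] = -1.0833 / (0.9574 · 1.7078) = -1.0833 / 1.6351 = -0.6625
  r[X_2,X_2] = 1 (diagonal).

R is symmetric with unit diagonal. Assembling:

R = [[1, -0.6625],
 [-0.6625, 1]]


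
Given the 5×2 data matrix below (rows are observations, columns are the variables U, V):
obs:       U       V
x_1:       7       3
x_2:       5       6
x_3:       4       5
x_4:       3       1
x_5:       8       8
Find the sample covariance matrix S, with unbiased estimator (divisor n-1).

Step 1 — column means:
  mean(U) = (7 + 5 + 4 + 3 + 8) / 5 = 27/5 = 5.4
  mean(V) = (3 + 6 + 5 + 1 + 8) / 5 = 23/5 = 4.6

Step 2 — sample covariance S[i,j] = (1/(n-1)) · Σ_k (x_{k,i} - mean_i) · (x_{k,j} - mean_j), with n-1 = 4.
  S[U,U] = ((1.6)·(1.6) + (-0.4)·(-0.4) + (-1.4)·(-1.4) + (-2.4)·(-2.4) + (2.6)·(2.6)) / 4 = 17.2/4 = 4.3
  S[U,V] = ((1.6)·(-1.6) + (-0.4)·(1.4) + (-1.4)·(0.4) + (-2.4)·(-3.6) + (2.6)·(3.4)) / 4 = 13.8/4 = 3.45
  S[V,V] = ((-1.6)·(-1.6) + (1.4)·(1.4) + (0.4)·(0.4) + (-3.6)·(-3.6) + (3.4)·(3.4)) / 4 = 29.2/4 = 7.3

S is symmetric (S[j,i] = S[i,j]). Assembling:

S = [[4.3, 3.45],
 [3.45, 7.3]]


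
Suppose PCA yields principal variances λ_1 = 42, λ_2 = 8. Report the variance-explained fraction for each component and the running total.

Step 1 — total variance = trace(Sigma) = Σ λ_i = 42 + 8 = 50.

Step 2 — fraction explained by component i = λ_i / Σ λ:
  PC1: 42/50 = 0.84
  PC2: 8/50 = 0.16

Step 3 — cumulative fraction after k components = (λ_1 + ... + λ_k) / Σ λ:
  k = 1: 42/50 = 0.84
  k = 2: (42 + 8)/50 = 50/50 = 1

Summary (fraction, with percent):

explained: PC1 0.84 (84%), PC2 0.16 (16%);  cumulative: 0.84, 1


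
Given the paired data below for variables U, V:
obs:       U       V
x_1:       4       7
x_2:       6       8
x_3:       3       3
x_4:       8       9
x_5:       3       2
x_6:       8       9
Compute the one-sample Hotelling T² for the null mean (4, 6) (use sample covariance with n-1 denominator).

Step 1 — sample mean vector:
  mean(U) = (4 + 6 + 3 + 8 + 3 + 8) / 6 = 32/6 = 5.3333
  mean(V) = (7 + 8 + 3 + 9 + 2 + 9) / 6 = 38/6 = 6.3333
  x̄ = (5.3333, 6.3333),  deviation x̄ - mu_0 = (5.3333, 6.3333) - (4, 6) = (1.3333, 0.3333).

Step 2 — sample covariance matrix, S[i,j] = (1/(n-1)) · Σ_k (x_{k,i} - mean_i) · (x_{k,j} - mean_j), divisor n-1 = 5:
  S[U,U] = ((-1.3333)·(-1.3333) + (0.6667)·(0.6667) + (-2.3333)·(-2.3333) + (2.6667)·(2.6667) + (-2.3333)·(-2.3333) + (2.6667)·(2.6667)) / 5 = 27.3333/5 = 5.4667
  S[U,V] = ((-1.3333)·(0.6667) + (0.6667)·(1.6667) + (-2.3333)·(-3.3333) + (2.6667)·(2.6667) + (-2.3333)·(-4.3333) + (2.6667)·(2.6667)) / 5 = 32.3333/5 = 6.4667
  S[V,V] = ((0.6667)·(0.6667) + (1.6667)·(1.6667) + (-3.3333)·(-3.3333) + (2.6667)·(2.6667) + (-4.3333)·(-4.3333) + (2.6667)·(2.6667)) / 5 = 47.3333/5 = 9.4667
  S = [[5.4667, 6.4667],
 [6.4667, 9.4667]].

Step 3 — invert S. det(S) = 5.4667·9.4667 - (6.4667)² = 9.9333.
  S^{-1} = (1/det) · [[d, -b], [-b, a]] = [[0.953, -0.651],
 [-0.651, 0.5503]].

Step 4 — quadratic form (x̄ - mu_0)^T · S^{-1} · (x̄ - mu_0):
  S^{-1} · (x̄ - mu_0) = (1.0537, -0.6846),
  (x̄ - mu_0)^T · [...] = (1.3333)·(1.0537) + (0.3333)·(-0.6846) = 1.1767.

Step 5 — scale by n: T² = 6 · 1.1767 = 7.0604.

T² ≈ 7.0604


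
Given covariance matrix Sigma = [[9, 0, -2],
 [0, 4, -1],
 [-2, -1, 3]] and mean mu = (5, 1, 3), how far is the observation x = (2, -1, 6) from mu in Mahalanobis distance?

Step 1 — centre the observation: (x - mu) = (-3, -2, 3).

Step 2 — invert Sigma (cofactor / det for 3×3, or solve directly):
  Sigma^{-1} = [[0.1325, 0.0241, 0.0964],
 [0.0241, 0.2771, 0.1084],
 [0.0964, 0.1084, 0.4337]].

Step 3 — form the quadratic (x - mu)^T · Sigma^{-1} · (x - mu):
  Sigma^{-1} · (x - mu) = (-0.1566, -0.3012, 0.7952).
  (x - mu)^T · [Sigma^{-1} · (x - mu)] = (-3)·(-0.1566) + (-2)·(-0.3012) + (3)·(0.7952) = 3.4578.

Step 4 — take square root: d = √(3.4578) ≈ 1.8595.

d(x, mu) = √(3.4578) ≈ 1.8595


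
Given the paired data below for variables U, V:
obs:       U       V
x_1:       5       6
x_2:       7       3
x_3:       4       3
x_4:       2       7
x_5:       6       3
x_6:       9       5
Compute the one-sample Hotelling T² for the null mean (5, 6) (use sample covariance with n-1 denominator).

Step 1 — sample mean vector:
  mean(U) = (5 + 7 + 4 + 2 + 6 + 9) / 6 = 33/6 = 5.5
  mean(V) = (6 + 3 + 3 + 7 + 3 + 5) / 6 = 27/6 = 4.5
  x̄ = (5.5, 4.5),  deviation x̄ - mu_0 = (5.5, 4.5) - (5, 6) = (0.5, -1.5).

Step 2 — sample covariance matrix, S[i,j] = (1/(n-1)) · Σ_k (x_{k,i} - mean_i) · (x_{k,j} - mean_j), divisor n-1 = 5:
  S[U,U] = ((-0.5)·(-0.5) + (1.5)·(1.5) + (-1.5)·(-1.5) + (-3.5)·(-3.5) + (0.5)·(0.5) + (3.5)·(3.5)) / 5 = 29.5/5 = 5.9
  S[U,V] = ((-0.5)·(1.5) + (1.5)·(-1.5) + (-1.5)·(-1.5) + (-3.5)·(2.5) + (0.5)·(-1.5) + (3.5)·(0.5)) / 5 = -8.5/5 = -1.7
  S[V,V] = ((1.5)·(1.5) + (-1.5)·(-1.5) + (-1.5)·(-1.5) + (2.5)·(2.5) + (-1.5)·(-1.5) + (0.5)·(0.5)) / 5 = 15.5/5 = 3.1
  S = [[5.9, -1.7],
 [-1.7, 3.1]].

Step 3 — invert S. det(S) = 5.9·3.1 - (-1.7)² = 15.4.
  S^{-1} = (1/det) · [[d, -b], [-b, a]] = [[0.2013, 0.1104],
 [0.1104, 0.3831]].

Step 4 — quadratic form (x̄ - mu_0)^T · S^{-1} · (x̄ - mu_0):
  S^{-1} · (x̄ - mu_0) = (-0.0649, -0.5195),
  (x̄ - mu_0)^T · [...] = (0.5)·(-0.0649) + (-1.5)·(-0.5195) = 0.7468.

Step 5 — scale by n: T² = 6 · 0.7468 = 4.4805.

T² ≈ 4.4805


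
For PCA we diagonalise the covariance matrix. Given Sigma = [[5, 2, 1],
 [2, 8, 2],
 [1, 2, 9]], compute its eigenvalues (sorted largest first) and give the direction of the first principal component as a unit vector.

Step 1 — characteristic polynomial p(λ) = det(λI - Sigma) = λ³ - tr·λ² + c_1·λ - det, where tr = trace, c_1 = sum of the principal 2×2 minors, det = det(Sigma):
  tr = 5 + 8 + 9 = 22,
  c_1 = (5·8 - (2)²) + (5·9 - (1)²) + (8·9 - (2)²) = 36 + 44 + 68 = 148,
  det = 5·(8·9 - (2)²) - (2)·((2)·9 - (2)·(1)) + (1)·((2)·(2) - 8·(1)) = 5·(68) - (2)·(16) + (1)·(-4) = 304.
  So p(λ) = λ³ - 22λ² + 148λ - 304.
Step 2 — look for an integer root (rational root theorem: any rational root is an integer divisor of 304). Testing λ = 4:
  p(4) = 64 - 352 + 592 - 304 = 0  ✓
  Dividing out (λ - 4): p(λ) = (λ - 4)(λ² - 18λ + 76).
Step 3 — remaining eigenvalues from the quadratic λ² - 18λ + 76 = 0:
  Δ = 18² - 4·76 = 324 - 304 = 20,  λ = (18 ± √20)/2 = (18 ± 4.4721)/2 ≈ 11.2361 or 6.7639.
  Sorted: λ_1 = 11.2361,  λ_2 = 6.7639,  λ_3 = 4  (check: sum = 22 = tr ✓).

Step 4 — unit eigenvector for λ_1 ≈ 11.2361: v spans the null space of (Sigma - λ_1 I), whose rows are
  r_1 = (-6.2361, 2, 1),  r_2 = (2, -3.2361, 2),  r_3 = (1, 2, -2.2361).
  v is orthogonal to every row, so take v ∝ r_1 × r_2 = ((2)·(2) - (1)·(-3.2361), (1)·(2) - (-6.2361)·(2), (-6.2361)·(-3.2361) - (2)·(2)) ≈ (7.2361, 14.4721, 16.1803).
  Let u = (7.2361, 14.4721, 16.1803).
  ||u|| = √((7.2361)² + (14.4721)² + (16.1803)²) = √(523.6068) ≈ 22.8825,  v_1 = u/||u|| ≈ (0.3162, 0.6325, 0.7071) (||v_1|| = 1).

λ_1 = 11.2361,  λ_2 = 6.7639,  λ_3 = 4;  v_1 ≈ (0.3162, 0.6325, 0.7071)


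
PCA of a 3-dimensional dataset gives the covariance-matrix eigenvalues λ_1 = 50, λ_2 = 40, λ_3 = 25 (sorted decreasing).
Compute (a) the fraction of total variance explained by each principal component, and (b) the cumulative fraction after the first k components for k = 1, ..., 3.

Step 1 — total variance = trace(Sigma) = Σ λ_i = 50 + 40 + 25 = 115.

Step 2 — fraction explained by component i = λ_i / Σ λ:
  PC1: 50/115 = 0.4348
  PC2: 40/115 = 0.3478
  PC3: 25/115 = 0.2174

Step 3 — cumulative fraction after k components = (λ_1 + ... + λ_k) / Σ λ:
  k = 1: 50/115 = 0.4348
  k = 2: (50 + 40)/115 = 90/115 = 0.7826
  k = 3: (50 + 40 + 25)/115 = 115/115 = 1

Summary (fraction, with percent):

explained: PC1 0.4348 (43.48%), PC2 0.3478 (34.78%), PC3 0.2174 (21.74%);  cumulative: 0.4348, 0.7826, 1


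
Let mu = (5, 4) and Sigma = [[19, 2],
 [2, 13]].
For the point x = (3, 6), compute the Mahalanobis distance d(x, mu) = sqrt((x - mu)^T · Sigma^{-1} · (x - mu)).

Step 1 — centre the observation: (x - mu) = (-2, 2).

Step 2 — invert Sigma. det(Sigma) = 19·13 - (2)² = 243.
  Sigma^{-1} = (1/det) · [[d, -b], [-b, a]] = [[0.0535, -0.0082],
 [-0.0082, 0.0782]].

Step 3 — form the quadratic (x - mu)^T · Sigma^{-1} · (x - mu):
  Sigma^{-1} · (x - mu) = (-0.1235, 0.1728).
  (x - mu)^T · [Sigma^{-1} · (x - mu)] = (-2)·(-0.1235) + (2)·(0.1728) = 0.5926.

Step 4 — take square root: d = √(0.5926) ≈ 0.7698.

d(x, mu) = √(0.5926) ≈ 0.7698


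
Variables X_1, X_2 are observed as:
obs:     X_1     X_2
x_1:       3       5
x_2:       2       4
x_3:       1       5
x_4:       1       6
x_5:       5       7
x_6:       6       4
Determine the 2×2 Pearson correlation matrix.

Step 1 — column means:
  mean(X_1) = (3 + 2 + 1 + 1 + 5 + 6) / 6 = 18/6 = 3
  mean(X_2) = (5 + 4 + 5 + 6 + 7 + 4) / 6 = 31/6 = 5.1667

Step 2 — sample variances and covariances s[i,j] = (1/(n-1)) · Σ_k (x_{k,i} - mean_i) · (x_{k,j} - mean_j), with n-1 = 5:
  s[X_1,X_1] = ((0)·(0) + (-1)·(-1) + (-2)·(-2) + (-2)·(-2) + (2)·(2) + (3)·(3)) / 5 = 22/5 = 4.4
  s[X_1,X_2] = ((0)·(-0.1667) + (-1)·(-1.1667) + (-2)·(-0.1667) + (-2)·(0.8333) + (2)·(1.8333) + (3)·(-1.1667)) / 5 = 0/5 = 0
  s[X_2,X_2] = ((-0.1667)·(-0.1667) + (-1.1667)·(-1.1667) + (-0.1667)·(-0.1667) + (0.8333)·(0.8333) + (1.8333)·(1.8333) + (-1.1667)·(-1.1667)) / 5 = 6.8333/5 = 1.3667
  Sample standard deviations s_i = √(s[i,i]):
  s(X_1) = √(4.4) = 2.0976
  s(X_2) = √(1.3667) = 1.169

Step 3 — r_{ij} = s_{ij} / (s_i · s_j):
  r[X_1,X_1] = 1 (diagonal).
  r[X_1,X_2] = 0 / (2.0976 · 1.169) = 0 / 2.4522 = 0
  r[X_2,X_2] = 1 (diagonal).

R is symmetric with unit diagonal. Assembling:

R = [[1, 0],
 [0, 1]]


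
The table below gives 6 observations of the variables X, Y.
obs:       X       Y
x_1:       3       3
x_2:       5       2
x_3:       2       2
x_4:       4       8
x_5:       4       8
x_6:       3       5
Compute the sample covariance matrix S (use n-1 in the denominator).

Step 1 — column means:
  mean(X) = (3 + 5 + 2 + 4 + 4 + 3) / 6 = 21/6 = 3.5
  mean(Y) = (3 + 2 + 2 + 8 + 8 + 5) / 6 = 28/6 = 4.6667

Step 2 — sample covariance S[i,j] = (1/(n-1)) · Σ_k (x_{k,i} - mean_i) · (x_{k,j} - mean_j), with n-1 = 5.
  S[X,X] = ((-0.5)·(-0.5) + (1.5)·(1.5) + (-1.5)·(-1.5) + (0.5)·(0.5) + (0.5)·(0.5) + (-0.5)·(-0.5)) / 5 = 5.5/5 = 1.1
  S[X,Y] = ((-0.5)·(-1.6667) + (1.5)·(-2.6667) + (-1.5)·(-2.6667) + (0.5)·(3.3333) + (0.5)·(3.3333) + (-0.5)·(0.3333)) / 5 = 4/5 = 0.8
  S[Y,Y] = ((-1.6667)·(-1.6667) + (-2.6667)·(-2.6667) + (-2.6667)·(-2.6667) + (3.3333)·(3.3333) + (3.3333)·(3.3333) + (0.3333)·(0.3333)) / 5 = 39.3333/5 = 7.8667

S is symmetric (S[j,i] = S[i,j]). Assembling:

S = [[1.1, 0.8],
 [0.8, 7.8667]]


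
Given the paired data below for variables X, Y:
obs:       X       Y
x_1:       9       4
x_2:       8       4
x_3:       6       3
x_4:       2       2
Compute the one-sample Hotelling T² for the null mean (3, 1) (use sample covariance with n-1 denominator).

Step 1 — sample mean vector:
  mean(X) = (9 + 8 + 6 + 2) / 4 = 25/4 = 6.25
  mean(Y) = (4 + 4 + 3 + 2) / 4 = 13/4 = 3.25
  x̄ = (6.25, 3.25),  deviation x̄ - mu_0 = (6.25, 3.25) - (3, 1) = (3.25, 2.25).

Step 2 — sample covariance matrix, S[i,j] = (1/(n-1)) · Σ_k (x_{k,i} - mean_i) · (x_{k,j} - mean_j), divisor n-1 = 3:
  S[X,X] = ((2.75)·(2.75) + (1.75)·(1.75) + (-0.25)·(-0.25) + (-4.25)·(-4.25)) / 3 = 28.75/3 = 9.5833
  S[X,Y] = ((2.75)·(0.75) + (1.75)·(0.75) + (-0.25)·(-0.25) + (-4.25)·(-1.25)) / 3 = 8.75/3 = 2.9167
  S[Y,Y] = ((0.75)·(0.75) + (0.75)·(0.75) + (-0.25)·(-0.25) + (-1.25)·(-1.25)) / 3 = 2.75/3 = 0.9167
  S = [[9.5833, 2.9167],
 [2.9167, 0.9167]].

Step 3 — invert S. det(S) = 9.5833·0.9167 - (2.9167)² = 0.2778.
  S^{-1} = (1/det) · [[d, -b], [-b, a]] = [[3.3, -10.5],
 [-10.5, 34.5]].

Step 4 — quadratic form (x̄ - mu_0)^T · S^{-1} · (x̄ - mu_0):
  S^{-1} · (x̄ - mu_0) = (-12.9, 43.5),
  (x̄ - mu_0)^T · [...] = (3.25)·(-12.9) + (2.25)·(43.5) = 55.95.

Step 5 — scale by n: T² = 4 · 55.95 = 223.8.

T² ≈ 223.8


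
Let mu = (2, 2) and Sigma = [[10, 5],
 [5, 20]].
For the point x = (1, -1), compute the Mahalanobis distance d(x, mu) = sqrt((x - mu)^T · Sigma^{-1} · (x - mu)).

Step 1 — centre the observation: (x - mu) = (-1, -3).

Step 2 — invert Sigma. det(Sigma) = 10·20 - (5)² = 175.
  Sigma^{-1} = (1/det) · [[d, -b], [-b, a]] = [[0.1143, -0.0286],
 [-0.0286, 0.0571]].

Step 3 — form the quadratic (x - mu)^T · Sigma^{-1} · (x - mu):
  Sigma^{-1} · (x - mu) = (-0.0286, -0.1429).
  (x - mu)^T · [Sigma^{-1} · (x - mu)] = (-1)·(-0.0286) + (-3)·(-0.1429) = 0.4571.

Step 4 — take square root: d = √(0.4571) ≈ 0.6761.

d(x, mu) = √(0.4571) ≈ 0.6761


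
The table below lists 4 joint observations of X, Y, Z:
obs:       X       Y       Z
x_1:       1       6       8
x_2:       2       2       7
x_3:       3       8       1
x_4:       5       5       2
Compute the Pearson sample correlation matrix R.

Step 1 — column means:
  mean(X) = (1 + 2 + 3 + 5) / 4 = 11/4 = 2.75
  mean(Y) = (6 + 2 + 8 + 5) / 4 = 21/4 = 5.25
  mean(Z) = (8 + 7 + 1 + 2) / 4 = 18/4 = 4.5

Step 2 — sample variances and covariances s[i,j] = (1/(n-1)) · Σ_k (x_{k,i} - mean_i) · (x_{k,j} - mean_j), with n-1 = 3:
  s[X,X] = ((-1.75)·(-1.75) + (-0.75)·(-0.75) + (0.25)·(0.25) + (2.25)·(2.25)) / 3 = 8.75/3 = 2.9167
  s[X,Y] = ((-1.75)·(0.75) + (-0.75)·(-3.25) + (0.25)·(2.75) + (2.25)·(-0.25)) / 3 = 1.25/3 = 0.4167
  s[X,Z] = ((-1.75)·(3.5) + (-0.75)·(2.5) + (0.25)·(-3.5) + (2.25)·(-2.5)) / 3 = -14.5/3 = -4.8333
  s[Y,Y] = ((0.75)·(0.75) + (-3.25)·(-3.25) + (2.75)·(2.75) + (-0.25)·(-0.25)) / 3 = 18.75/3 = 6.25
  s[Y,Z] = ((0.75)·(3.5) + (-3.25)·(2.5) + (2.75)·(-3.5) + (-0.25)·(-2.5)) / 3 = -14.5/3 = -4.8333
  s[Z,Z] = ((3.5)·(3.5) + (2.5)·(2.5) + (-3.5)·(-3.5) + (-2.5)·(-2.5)) / 3 = 37/3 = 12.3333
  Sample standard deviations s_i = √(s[i,i]):
  s(X) = √(2.9167) = 1.7078
  s(Y) = √(6.25) = 2.5
  s(Z) = √(12.3333) = 3.5119

Step 3 — r_{ij} = s_{ij} / (s_i · s_j):
  r[X,X] = 1 (diagonal).
  r[X,Y] = 0.4167 / (1.7078 · 2.5) = 0.4167 / 4.2696 = 0.0976
  r[X,Z] = -4.8333 / (1.7078 · 3.5119) = -4.8333 / 5.9977 = -0.8059
  r[Y,Y] = 1 (diagonal).
  r[Y,Z] = -4.8333 / (2.5 · 3.5119) = -4.8333 / 8.7797 = -0.5505
  r[Z,Z] = 1 (diagonal).

R is symmetric with unit diagonal. Assembling:

R = [[1, 0.0976, -0.8059],
 [0.0976, 1, -0.5505],
 [-0.8059, -0.5505, 1]]


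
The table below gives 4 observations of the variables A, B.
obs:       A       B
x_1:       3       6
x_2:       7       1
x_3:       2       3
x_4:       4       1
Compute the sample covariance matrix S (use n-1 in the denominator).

Step 1 — column means:
  mean(A) = (3 + 7 + 2 + 4) / 4 = 16/4 = 4
  mean(B) = (6 + 1 + 3 + 1) / 4 = 11/4 = 2.75

Step 2 — sample covariance S[i,j] = (1/(n-1)) · Σ_k (x_{k,i} - mean_i) · (x_{k,j} - mean_j), with n-1 = 3.
  S[A,A] = ((-1)·(-1) + (3)·(3) + (-2)·(-2) + (0)·(0)) / 3 = 14/3 = 4.6667
  S[A,B] = ((-1)·(3.25) + (3)·(-1.75) + (-2)·(0.25) + (0)·(-1.75)) / 3 = -9/3 = -3
  S[B,B] = ((3.25)·(3.25) + (-1.75)·(-1.75) + (0.25)·(0.25) + (-1.75)·(-1.75)) / 3 = 16.75/3 = 5.5833

S is symmetric (S[j,i] = S[i,j]). Assembling:

S = [[4.6667, -3],
 [-3, 5.5833]]


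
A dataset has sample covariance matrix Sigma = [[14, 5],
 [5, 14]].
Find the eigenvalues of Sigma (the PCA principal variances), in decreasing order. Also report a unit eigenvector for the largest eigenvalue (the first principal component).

Step 1 — characteristic polynomial of 2×2 Sigma:
  det(Sigma - λI) = λ² - trace · λ + det = 0.
  trace = 14 + 14 = 28, det = 14·14 - (5)² = 171.
Step 2 — discriminant:
  Δ = trace² - 4·det = 784 - 684 = 100.
Step 3 — eigenvalues:
  λ = (trace ± √Δ)/2 = (28 ± 10)/2,
  λ_1 = 19,  λ_2 = 9.

Step 4 — unit eigenvector for λ_1: solve (Sigma - λ_1 I)v = 0. First row:
  (14 - 19)·v_x + (5)·v_y = 0, i.e. (-5)·v_x + (5)·v_y = 0,
  so v ∝ (b, λ_1 - a) = (5, 5) = u.
  ||u|| = √((5)² + (5)²) = √(50) ≈ 7.0711,
  v_1 = u/||u|| ≈ (0.7071, 0.7071) (||v_1|| = 1).

λ_1 = 19,  λ_2 = 9;  v_1 ≈ (0.7071, 0.7071)


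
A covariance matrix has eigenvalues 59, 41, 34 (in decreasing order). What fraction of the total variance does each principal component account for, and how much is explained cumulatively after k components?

Step 1 — total variance = trace(Sigma) = Σ λ_i = 59 + 41 + 34 = 134.

Step 2 — fraction explained by component i = λ_i / Σ λ:
  PC1: 59/134 = 0.4403
  PC2: 41/134 = 0.306
  PC3: 34/134 = 0.2537

Step 3 — cumulative fraction after k components = (λ_1 + ... + λ_k) / Σ λ:
  k = 1: 59/134 = 0.4403
  k = 2: (59 + 41)/134 = 100/134 = 0.7463
  k = 3: (59 + 41 + 34)/134 = 134/134 = 1

Summary (fraction, with percent):

explained: PC1 0.4403 (44.03%), PC2 0.306 (30.6%), PC3 0.2537 (25.37%);  cumulative: 0.4403, 0.7463, 1


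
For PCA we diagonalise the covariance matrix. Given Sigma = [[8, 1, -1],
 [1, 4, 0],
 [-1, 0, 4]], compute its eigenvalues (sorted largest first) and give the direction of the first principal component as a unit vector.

Step 1 — characteristic polynomial p(λ) = det(λI - Sigma) = λ³ - tr·λ² + c_1·λ - det, where tr = trace, c_1 = sum of the principal 2×2 minors, det = det(Sigma):
  tr = 8 + 4 + 4 = 16,
  c_1 = (8·4 - (1)²) + (8·4 - (-1)²) + (4·4 - (0)²) = 31 + 31 + 16 = 78,
  det = 8·(4·4 - (0)²) - (1)·((1)·4 - (0)·(-1)) + (-1)·((1)·(0) - 4·(-1)) = 8·(16) - (1)·(4) + (-1)·(4) = 120.
  So p(λ) = λ³ - 16λ² + 78λ - 120.
Step 2 — look for an integer root (rational root theorem: any rational root is an integer divisor of 120). Testing λ = 4:
  p(4) = 64 - 256 + 312 - 120 = 0  ✓
  Dividing out (λ - 4): p(λ) = (λ - 4)(λ² - 12λ + 30).
Step 3 — remaining eigenvalues from the quadratic λ² - 12λ + 30 = 0:
  Δ = 12² - 4·30 = 144 - 120 = 24,  λ = (12 ± √24)/2 = (12 ± 4.899)/2 ≈ 8.4495 or 3.5505.
  Sorted: λ_1 = 8.4495,  λ_2 = 4,  λ_3 = 3.5505  (check: sum = 16 = tr ✓).

Step 4 — unit eigenvector for λ_1 ≈ 8.4495: v spans the null space of (Sigma - λ_1 I), whose rows are
  r_1 = (-0.4495, 1, -1),  r_2 = (1, -4.4495, 0),  r_3 = (-1, 0, -4.4495).
  v is orthogonal to every row, so take v ∝ r_1 × r_2 = ((1)·(0) - (-1)·(-4.4495), (-1)·(1) - (-0.4495)·(0), (-0.4495)·(-4.4495) - (1)·(1)) ≈ (-4.4495, -1, 1).
  Rescale (multiply by -1 so the first nonzero entry is positive): u = (4.4495, 1, -1).
  ||u|| = √((4.4495)² + (1)² + (-1)²) = √(21.798) ≈ 4.6688,  v_1 = u/||u|| ≈ (0.953, 0.2142, -0.2142) (||v_1|| = 1).

λ_1 = 8.4495,  λ_2 = 4,  λ_3 = 3.5505;  v_1 ≈ (0.953, 0.2142, -0.2142)


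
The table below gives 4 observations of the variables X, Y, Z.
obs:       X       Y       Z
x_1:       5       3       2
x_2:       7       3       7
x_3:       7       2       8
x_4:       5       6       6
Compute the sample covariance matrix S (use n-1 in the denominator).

Step 1 — column means:
  mean(X) = (5 + 7 + 7 + 5) / 4 = 24/4 = 6
  mean(Y) = (3 + 3 + 2 + 6) / 4 = 14/4 = 3.5
  mean(Z) = (2 + 7 + 8 + 6) / 4 = 23/4 = 5.75

Step 2 — sample covariance S[i,j] = (1/(n-1)) · Σ_k (x_{k,i} - mean_i) · (x_{k,j} - mean_j), with n-1 = 3.
  S[X,X] = ((-1)·(-1) + (1)·(1) + (1)·(1) + (-1)·(-1)) / 3 = 4/3 = 1.3333
  S[X,Y] = ((-1)·(-0.5) + (1)·(-0.5) + (1)·(-1.5) + (-1)·(2.5)) / 3 = -4/3 = -1.3333
  S[X,Z] = ((-1)·(-3.75) + (1)·(1.25) + (1)·(2.25) + (-1)·(0.25)) / 3 = 7/3 = 2.3333
  S[Y,Y] = ((-0.5)·(-0.5) + (-0.5)·(-0.5) + (-1.5)·(-1.5) + (2.5)·(2.5)) / 3 = 9/3 = 3
  S[Y,Z] = ((-0.5)·(-3.75) + (-0.5)·(1.25) + (-1.5)·(2.25) + (2.5)·(0.25)) / 3 = -1.5/3 = -0.5
  S[Z,Z] = ((-3.75)·(-3.75) + (1.25)·(1.25) + (2.25)·(2.25) + (0.25)·(0.25)) / 3 = 20.75/3 = 6.9167

S is symmetric (S[j,i] = S[i,j]). Assembling:

S = [[1.3333, -1.3333, 2.3333],
 [-1.3333, 3, -0.5],
 [2.3333, -0.5, 6.9167]]
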